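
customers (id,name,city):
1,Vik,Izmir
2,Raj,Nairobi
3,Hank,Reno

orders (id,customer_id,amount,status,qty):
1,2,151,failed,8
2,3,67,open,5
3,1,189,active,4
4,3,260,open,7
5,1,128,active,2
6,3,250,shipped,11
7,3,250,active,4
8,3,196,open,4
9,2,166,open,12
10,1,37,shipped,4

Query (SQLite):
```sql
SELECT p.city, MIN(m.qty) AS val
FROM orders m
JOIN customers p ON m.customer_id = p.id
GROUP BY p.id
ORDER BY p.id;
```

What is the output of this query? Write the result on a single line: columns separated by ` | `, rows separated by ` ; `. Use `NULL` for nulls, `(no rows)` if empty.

Izmir | 2 ; Nairobi | 8 ; Reno | 4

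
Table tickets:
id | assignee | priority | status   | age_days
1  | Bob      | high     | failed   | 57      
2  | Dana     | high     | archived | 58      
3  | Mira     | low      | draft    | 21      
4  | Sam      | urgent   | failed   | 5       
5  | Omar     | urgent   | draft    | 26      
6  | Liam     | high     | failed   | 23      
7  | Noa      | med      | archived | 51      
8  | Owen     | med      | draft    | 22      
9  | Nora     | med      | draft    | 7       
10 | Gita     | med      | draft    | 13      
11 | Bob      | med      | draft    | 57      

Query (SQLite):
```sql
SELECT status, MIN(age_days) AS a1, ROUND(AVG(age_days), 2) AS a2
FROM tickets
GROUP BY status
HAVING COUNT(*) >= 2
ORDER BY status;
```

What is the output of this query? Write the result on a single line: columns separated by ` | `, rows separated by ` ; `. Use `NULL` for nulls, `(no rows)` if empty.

archived | 51 | 54.5 ; draft | 7 | 24.33 ; failed | 5 | 28.33

Group tickets by status.
Per group compute: MIN(age_days), ROUND(AVG(age_days), 2).
HAVING: drop groups with fewer than 2 rows.
  archived: ids {2, 7} → MIN(age_days)=51, ROUND(AVG(age_days), 2)=54.5
  draft: ids {3, 5, 8, 9, 10, 11} → MIN(age_days)=7, ROUND(AVG(age_days), 2)=24.33
  failed: ids {1, 4, 6} → MIN(age_days)=5, ROUND(AVG(age_days), 2)=28.33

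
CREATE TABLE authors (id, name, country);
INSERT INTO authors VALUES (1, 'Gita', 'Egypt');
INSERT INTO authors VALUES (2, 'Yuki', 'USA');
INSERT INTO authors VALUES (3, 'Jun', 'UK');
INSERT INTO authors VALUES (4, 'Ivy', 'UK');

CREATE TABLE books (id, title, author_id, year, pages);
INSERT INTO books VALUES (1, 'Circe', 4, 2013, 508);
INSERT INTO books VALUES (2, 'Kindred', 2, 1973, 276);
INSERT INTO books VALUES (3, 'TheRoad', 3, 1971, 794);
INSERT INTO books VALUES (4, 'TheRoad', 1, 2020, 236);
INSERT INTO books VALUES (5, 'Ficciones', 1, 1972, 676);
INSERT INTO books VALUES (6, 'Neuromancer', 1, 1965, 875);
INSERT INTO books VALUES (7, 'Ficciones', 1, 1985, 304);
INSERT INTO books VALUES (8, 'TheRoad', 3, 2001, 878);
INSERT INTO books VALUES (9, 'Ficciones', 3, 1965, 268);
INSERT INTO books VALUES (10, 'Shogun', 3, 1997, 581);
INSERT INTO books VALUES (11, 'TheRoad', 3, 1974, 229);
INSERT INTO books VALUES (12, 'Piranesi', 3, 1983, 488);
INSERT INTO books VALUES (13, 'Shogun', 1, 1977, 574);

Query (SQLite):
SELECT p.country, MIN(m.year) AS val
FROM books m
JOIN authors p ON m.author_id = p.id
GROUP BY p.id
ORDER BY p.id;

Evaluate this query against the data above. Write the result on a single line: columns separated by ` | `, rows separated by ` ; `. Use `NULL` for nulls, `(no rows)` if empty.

Join each books row to its authors via author_id.
Group joined rows by authors.id; compute MIN(m.year) per group.
  1: ids {4, 5, 6, 7, 13} → MIN(m.year)=1965
  2: ids {2} → MIN(m.year)=1973
  3: ids {3, 8, 9, 10, 11, 12} → MIN(m.year)=1965
  4: ids {1} → MIN(m.year)=2013

Egypt | 1965 ; USA | 1973 ; UK | 1965 ; UK | 2013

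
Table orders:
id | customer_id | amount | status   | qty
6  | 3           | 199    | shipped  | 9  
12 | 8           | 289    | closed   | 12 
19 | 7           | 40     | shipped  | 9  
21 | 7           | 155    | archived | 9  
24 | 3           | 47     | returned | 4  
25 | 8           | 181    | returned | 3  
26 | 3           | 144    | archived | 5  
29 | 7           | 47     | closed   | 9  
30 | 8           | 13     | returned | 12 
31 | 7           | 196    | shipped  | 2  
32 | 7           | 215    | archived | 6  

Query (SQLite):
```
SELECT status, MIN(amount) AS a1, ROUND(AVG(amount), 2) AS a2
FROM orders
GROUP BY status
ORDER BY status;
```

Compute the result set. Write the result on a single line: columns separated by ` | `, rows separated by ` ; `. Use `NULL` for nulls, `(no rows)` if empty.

Group orders by status.
Per group compute: MIN(amount), ROUND(AVG(amount), 2).
  archived: ids {21, 26, 32} → MIN(amount)=144, ROUND(AVG(amount), 2)=171.33
  closed: ids {12, 29} → MIN(amount)=47, ROUND(AVG(amount), 2)=168
  returned: ids {24, 25, 30} → MIN(amount)=13, ROUND(AVG(amount), 2)=80.33
  shipped: ids {6, 19, 31} → MIN(amount)=40, ROUND(AVG(amount), 2)=145

archived | 144 | 171.33 ; closed | 47 | 168 ; returned | 13 | 80.33 ; shipped | 40 | 145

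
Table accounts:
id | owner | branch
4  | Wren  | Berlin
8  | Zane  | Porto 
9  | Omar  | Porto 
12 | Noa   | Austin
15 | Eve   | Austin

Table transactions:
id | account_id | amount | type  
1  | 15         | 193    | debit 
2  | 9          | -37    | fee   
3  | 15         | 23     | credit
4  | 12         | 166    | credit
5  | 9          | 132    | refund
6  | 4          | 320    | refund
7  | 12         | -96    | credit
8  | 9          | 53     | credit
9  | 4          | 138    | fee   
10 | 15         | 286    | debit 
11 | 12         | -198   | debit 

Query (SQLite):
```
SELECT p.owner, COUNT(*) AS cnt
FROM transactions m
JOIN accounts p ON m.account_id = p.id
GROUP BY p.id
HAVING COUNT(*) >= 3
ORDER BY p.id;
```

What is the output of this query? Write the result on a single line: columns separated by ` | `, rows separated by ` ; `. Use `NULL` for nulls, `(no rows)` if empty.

Omar | 3 ; Noa | 3 ; Eve | 3

Join each transactions row to its accounts via account_id.
Group joined rows by accounts.id; compute COUNT(*) per group.
HAVING: keep groups with count ≥ 3.
  4: ids {6, 9} → COUNT(*)=2
  9: ids {2, 5, 8} → COUNT(*)=3
  12: ids {4, 7, 11} → COUNT(*)=3
  15: ids {1, 3, 10} → COUNT(*)=3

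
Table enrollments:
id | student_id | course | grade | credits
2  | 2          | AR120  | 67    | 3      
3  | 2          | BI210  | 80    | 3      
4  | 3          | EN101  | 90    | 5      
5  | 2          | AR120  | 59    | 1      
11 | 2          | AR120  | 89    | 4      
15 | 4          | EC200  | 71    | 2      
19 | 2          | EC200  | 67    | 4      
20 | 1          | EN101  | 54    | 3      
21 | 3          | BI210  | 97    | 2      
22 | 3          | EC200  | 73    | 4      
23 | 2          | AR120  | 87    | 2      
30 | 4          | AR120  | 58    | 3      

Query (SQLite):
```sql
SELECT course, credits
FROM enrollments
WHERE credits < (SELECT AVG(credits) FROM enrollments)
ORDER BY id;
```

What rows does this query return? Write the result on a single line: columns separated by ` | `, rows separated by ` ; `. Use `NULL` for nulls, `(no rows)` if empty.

AR120 | 1 ; EC200 | 2 ; BI210 | 2 ; AR120 | 2

Scalar subquery: AVG(credits) over all enrollments rows = 3.0.
Keep rows where credits < that value.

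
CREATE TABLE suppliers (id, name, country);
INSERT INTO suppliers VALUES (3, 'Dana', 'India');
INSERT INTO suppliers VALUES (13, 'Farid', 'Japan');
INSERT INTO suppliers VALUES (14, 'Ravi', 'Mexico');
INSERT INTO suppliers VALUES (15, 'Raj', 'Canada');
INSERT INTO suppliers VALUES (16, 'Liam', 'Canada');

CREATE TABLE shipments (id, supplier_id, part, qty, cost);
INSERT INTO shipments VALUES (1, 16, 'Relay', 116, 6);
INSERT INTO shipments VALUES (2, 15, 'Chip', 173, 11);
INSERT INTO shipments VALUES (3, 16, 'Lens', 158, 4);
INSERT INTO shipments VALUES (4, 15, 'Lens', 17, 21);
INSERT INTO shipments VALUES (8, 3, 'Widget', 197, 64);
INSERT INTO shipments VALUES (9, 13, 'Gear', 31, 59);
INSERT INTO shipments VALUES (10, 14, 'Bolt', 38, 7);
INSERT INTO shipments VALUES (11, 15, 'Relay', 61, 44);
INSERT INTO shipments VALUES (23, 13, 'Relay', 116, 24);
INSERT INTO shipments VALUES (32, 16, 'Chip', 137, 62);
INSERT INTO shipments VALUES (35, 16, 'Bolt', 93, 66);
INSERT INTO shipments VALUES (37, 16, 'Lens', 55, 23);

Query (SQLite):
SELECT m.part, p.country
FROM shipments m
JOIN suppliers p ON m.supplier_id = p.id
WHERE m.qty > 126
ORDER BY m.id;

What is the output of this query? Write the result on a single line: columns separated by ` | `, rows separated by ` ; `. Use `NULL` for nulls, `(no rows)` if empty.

Chip | Canada ; Lens | Canada ; Widget | India ; Chip | Canada

Each shipments row matches the suppliers row where supplier_id = suppliers.id.
Then keep rows with m.qty > 126.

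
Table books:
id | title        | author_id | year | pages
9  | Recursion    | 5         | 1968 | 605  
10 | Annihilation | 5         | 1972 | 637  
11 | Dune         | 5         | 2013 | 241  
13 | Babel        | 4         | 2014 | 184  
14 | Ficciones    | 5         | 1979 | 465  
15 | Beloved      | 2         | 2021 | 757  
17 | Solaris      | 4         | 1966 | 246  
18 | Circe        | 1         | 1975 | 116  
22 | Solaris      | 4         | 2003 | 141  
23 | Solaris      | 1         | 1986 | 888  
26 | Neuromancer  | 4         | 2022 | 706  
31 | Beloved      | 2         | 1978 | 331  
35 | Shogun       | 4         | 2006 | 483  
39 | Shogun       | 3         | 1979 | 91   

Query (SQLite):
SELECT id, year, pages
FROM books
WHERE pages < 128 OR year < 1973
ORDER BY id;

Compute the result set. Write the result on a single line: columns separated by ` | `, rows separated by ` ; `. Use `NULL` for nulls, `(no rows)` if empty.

pages < 128: ids {18, 39}
year < 1973: ids {9, 10, 17}
Combine with OR.

9 | 1968 | 605 ; 10 | 1972 | 637 ; 17 | 1966 | 246 ; 18 | 1975 | 116 ; 39 | 1979 | 91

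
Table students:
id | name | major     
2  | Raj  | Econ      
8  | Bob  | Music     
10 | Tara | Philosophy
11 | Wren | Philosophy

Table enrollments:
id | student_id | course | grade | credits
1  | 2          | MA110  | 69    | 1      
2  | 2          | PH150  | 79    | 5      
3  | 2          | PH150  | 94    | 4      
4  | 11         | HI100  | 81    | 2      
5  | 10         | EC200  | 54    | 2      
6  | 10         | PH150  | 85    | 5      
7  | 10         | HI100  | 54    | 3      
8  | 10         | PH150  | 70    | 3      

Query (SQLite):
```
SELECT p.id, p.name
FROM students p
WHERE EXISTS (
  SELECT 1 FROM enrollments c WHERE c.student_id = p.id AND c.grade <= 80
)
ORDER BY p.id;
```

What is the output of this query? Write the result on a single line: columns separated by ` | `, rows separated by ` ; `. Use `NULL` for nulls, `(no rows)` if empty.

2 | Raj ; 10 | Tara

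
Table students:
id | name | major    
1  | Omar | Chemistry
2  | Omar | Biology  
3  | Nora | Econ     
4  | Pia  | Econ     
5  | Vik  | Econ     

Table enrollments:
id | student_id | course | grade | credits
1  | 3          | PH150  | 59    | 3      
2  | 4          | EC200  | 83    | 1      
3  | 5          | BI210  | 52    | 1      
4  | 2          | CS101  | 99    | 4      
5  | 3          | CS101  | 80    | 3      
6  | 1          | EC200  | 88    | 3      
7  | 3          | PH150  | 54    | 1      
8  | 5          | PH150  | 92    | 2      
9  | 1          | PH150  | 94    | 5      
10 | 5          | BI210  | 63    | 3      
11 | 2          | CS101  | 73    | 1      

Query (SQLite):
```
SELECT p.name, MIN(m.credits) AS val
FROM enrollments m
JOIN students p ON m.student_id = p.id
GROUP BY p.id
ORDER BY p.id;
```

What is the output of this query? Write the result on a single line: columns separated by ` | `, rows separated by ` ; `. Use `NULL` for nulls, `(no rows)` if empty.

Join each enrollments row to its students via student_id.
Group joined rows by students.id; compute MIN(m.credits) per group.
  1: ids {6, 9} → MIN(m.credits)=3
  2: ids {4, 11} → MIN(m.credits)=1
  3: ids {1, 5, 7} → MIN(m.credits)=1
  4: ids {2} → MIN(m.credits)=1
  5: ids {3, 8, 10} → MIN(m.credits)=1

Omar | 3 ; Omar | 1 ; Nora | 1 ; Pia | 1 ; Vik | 1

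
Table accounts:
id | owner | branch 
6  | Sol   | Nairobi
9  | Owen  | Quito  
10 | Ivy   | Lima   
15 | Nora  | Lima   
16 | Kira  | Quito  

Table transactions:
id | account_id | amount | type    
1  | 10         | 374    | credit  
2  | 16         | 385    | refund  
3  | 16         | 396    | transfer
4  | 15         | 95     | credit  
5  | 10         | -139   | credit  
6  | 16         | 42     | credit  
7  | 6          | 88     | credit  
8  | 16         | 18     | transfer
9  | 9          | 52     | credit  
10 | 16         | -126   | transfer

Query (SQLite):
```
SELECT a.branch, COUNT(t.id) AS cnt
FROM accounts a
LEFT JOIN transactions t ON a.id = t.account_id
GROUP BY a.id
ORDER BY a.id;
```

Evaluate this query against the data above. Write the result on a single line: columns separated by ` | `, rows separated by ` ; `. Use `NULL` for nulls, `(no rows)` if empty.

LEFT JOIN keeps every accounts row; unmatched ones get NULL for transactions columns.
Group by accounts.id and compute COUNT(t.id). COUNT(col) of an all-NULL group is 0.
  6: ids {7} → COUNT(t.id)=1
  9: ids {9} → COUNT(t.id)=1
  10: ids {1, 5} → COUNT(t.id)=2
  15: ids {4} → COUNT(t.id)=1
  16: ids {2, 3, 6, 8, 10} → COUNT(t.id)=5

Nairobi | 1 ; Quito | 1 ; Lima | 2 ; Lima | 1 ; Quito | 5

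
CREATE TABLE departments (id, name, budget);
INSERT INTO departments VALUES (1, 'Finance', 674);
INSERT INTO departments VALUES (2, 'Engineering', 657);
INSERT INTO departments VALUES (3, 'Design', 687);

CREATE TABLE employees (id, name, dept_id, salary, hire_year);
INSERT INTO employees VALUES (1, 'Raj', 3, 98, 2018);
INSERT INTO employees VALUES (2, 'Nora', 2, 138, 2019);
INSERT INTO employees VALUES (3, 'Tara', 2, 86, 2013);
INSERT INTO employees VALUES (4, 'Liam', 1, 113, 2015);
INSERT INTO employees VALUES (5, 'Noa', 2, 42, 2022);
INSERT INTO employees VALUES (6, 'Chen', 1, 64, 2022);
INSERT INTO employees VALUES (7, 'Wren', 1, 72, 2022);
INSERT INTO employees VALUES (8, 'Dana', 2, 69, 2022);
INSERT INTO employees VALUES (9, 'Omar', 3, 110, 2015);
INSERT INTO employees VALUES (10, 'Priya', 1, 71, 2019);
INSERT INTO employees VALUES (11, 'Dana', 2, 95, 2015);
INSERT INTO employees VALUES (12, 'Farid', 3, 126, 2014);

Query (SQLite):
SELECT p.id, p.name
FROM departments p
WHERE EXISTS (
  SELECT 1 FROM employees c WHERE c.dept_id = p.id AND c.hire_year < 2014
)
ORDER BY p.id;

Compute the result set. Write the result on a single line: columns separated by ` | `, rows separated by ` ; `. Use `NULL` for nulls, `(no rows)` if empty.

For each departments row, check whether any employees with matching dept_id has hire_year < 2014.
Keep rows where that is true.

2 | Engineering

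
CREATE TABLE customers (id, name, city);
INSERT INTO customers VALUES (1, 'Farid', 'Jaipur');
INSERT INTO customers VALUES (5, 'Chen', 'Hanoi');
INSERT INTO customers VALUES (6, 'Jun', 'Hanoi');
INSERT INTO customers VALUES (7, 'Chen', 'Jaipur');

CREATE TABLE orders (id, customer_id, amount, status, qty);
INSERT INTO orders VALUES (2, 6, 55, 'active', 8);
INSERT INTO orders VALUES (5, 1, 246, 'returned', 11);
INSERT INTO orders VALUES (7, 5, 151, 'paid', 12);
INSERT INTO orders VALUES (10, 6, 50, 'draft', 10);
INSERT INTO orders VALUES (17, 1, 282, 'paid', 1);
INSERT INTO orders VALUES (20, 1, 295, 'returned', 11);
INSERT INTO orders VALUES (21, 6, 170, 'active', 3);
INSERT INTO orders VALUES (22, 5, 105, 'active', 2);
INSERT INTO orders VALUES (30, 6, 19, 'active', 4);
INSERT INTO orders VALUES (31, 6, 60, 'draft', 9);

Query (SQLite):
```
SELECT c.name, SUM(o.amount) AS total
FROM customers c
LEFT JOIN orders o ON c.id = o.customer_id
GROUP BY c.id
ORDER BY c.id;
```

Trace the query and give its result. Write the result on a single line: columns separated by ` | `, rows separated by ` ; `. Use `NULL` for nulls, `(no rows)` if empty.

Farid | 823 ; Chen | 256 ; Jun | 354 ; Chen | NULL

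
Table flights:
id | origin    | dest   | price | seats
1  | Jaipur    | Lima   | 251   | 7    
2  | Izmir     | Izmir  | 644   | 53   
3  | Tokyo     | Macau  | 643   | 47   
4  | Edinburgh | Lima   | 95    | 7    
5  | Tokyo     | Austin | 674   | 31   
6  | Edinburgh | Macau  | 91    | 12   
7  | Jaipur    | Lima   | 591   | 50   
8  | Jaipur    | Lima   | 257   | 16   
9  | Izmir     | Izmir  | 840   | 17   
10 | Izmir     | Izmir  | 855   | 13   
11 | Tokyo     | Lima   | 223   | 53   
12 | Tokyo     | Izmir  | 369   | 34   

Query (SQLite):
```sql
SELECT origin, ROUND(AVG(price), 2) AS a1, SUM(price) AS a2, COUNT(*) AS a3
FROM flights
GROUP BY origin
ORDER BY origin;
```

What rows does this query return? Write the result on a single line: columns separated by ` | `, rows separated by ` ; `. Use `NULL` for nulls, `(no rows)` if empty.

Group flights by origin.
Per group compute: ROUND(AVG(price), 2), SUM(price), COUNT(*).
  Edinburgh: ids {4, 6} → ROUND(AVG(price), 2)=93, SUM(price)=186, COUNT(*)=2
  Izmir: ids {2, 9, 10} → ROUND(AVG(price), 2)=779.67, SUM(price)=2339, COUNT(*)=3
  Jaipur: ids {1, 7, 8} → ROUND(AVG(price), 2)=366.33, SUM(price)=1099, COUNT(*)=3
  Tokyo: ids {3, 5, 11, 12} → ROUND(AVG(price), 2)=477.25, SUM(price)=1909, COUNT(*)=4

Edinburgh | 93 | 186 | 2 ; Izmir | 779.67 | 2339 | 3 ; Jaipur | 366.33 | 1099 | 3 ; Tokyo | 477.25 | 1909 | 4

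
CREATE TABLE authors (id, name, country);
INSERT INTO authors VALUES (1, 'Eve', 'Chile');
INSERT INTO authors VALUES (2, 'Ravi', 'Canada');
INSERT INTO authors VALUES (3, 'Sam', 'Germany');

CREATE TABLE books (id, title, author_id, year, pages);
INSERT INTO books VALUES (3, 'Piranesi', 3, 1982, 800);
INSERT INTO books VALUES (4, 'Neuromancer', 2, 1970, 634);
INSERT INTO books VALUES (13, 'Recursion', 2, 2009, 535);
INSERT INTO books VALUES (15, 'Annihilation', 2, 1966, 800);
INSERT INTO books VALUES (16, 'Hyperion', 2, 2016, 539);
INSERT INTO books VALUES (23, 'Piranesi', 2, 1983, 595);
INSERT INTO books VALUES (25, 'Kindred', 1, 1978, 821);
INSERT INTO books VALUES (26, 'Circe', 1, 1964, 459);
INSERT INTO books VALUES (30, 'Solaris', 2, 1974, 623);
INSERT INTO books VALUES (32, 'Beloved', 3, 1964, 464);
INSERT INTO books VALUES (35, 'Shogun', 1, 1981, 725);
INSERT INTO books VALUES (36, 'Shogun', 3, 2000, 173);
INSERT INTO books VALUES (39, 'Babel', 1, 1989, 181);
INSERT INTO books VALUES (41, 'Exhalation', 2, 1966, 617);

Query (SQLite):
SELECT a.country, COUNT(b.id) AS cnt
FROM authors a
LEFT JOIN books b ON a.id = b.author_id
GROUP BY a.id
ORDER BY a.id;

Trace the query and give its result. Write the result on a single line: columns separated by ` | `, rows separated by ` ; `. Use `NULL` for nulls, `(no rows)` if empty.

Chile | 4 ; Canada | 7 ; Germany | 3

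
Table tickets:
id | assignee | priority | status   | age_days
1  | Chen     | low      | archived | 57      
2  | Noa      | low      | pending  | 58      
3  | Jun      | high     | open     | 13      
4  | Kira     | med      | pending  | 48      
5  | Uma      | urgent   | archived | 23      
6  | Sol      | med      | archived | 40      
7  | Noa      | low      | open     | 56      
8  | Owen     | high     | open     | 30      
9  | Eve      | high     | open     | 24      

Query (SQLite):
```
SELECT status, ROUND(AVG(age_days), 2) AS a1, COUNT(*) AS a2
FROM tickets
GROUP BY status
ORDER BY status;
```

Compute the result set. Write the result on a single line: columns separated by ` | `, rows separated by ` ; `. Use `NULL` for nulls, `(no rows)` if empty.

archived | 40 | 3 ; open | 30.75 | 4 ; pending | 53 | 2

Group tickets by status.
Per group compute: ROUND(AVG(age_days), 2), COUNT(*).
  archived: ids {1, 5, 6} → ROUND(AVG(age_days), 2)=40, COUNT(*)=3
  open: ids {3, 7, 8, 9} → ROUND(AVG(age_days), 2)=30.75, COUNT(*)=4
  pending: ids {2, 4} → ROUND(AVG(age_days), 2)=53, COUNT(*)=2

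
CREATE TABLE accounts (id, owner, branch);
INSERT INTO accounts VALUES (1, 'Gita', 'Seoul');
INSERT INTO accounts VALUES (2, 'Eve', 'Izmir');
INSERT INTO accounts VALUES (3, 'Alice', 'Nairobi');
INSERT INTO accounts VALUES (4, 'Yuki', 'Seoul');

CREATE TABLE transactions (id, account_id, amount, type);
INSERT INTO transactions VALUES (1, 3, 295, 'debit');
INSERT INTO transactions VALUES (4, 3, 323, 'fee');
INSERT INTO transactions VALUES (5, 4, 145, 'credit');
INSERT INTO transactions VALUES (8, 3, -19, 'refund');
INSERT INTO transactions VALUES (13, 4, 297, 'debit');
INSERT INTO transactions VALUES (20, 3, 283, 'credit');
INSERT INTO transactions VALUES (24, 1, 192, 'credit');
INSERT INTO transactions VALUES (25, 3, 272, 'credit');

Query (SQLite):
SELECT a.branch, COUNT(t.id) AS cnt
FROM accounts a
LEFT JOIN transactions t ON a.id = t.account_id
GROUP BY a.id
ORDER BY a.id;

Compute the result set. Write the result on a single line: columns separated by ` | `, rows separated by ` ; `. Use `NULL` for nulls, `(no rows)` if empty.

LEFT JOIN keeps every accounts row; unmatched ones get NULL for transactions columns.
Group by accounts.id and compute COUNT(t.id). COUNT(col) of an all-NULL group is 0.
  1: ids {24} → COUNT(t.id)=1
  2: ids {—} → COUNT(t.id)=0
  3: ids {1, 4, 8, 20, 25} → COUNT(t.id)=5
  4: ids {5, 13} → COUNT(t.id)=2

Seoul | 1 ; Izmir | 0 ; Nairobi | 5 ; Seoul | 2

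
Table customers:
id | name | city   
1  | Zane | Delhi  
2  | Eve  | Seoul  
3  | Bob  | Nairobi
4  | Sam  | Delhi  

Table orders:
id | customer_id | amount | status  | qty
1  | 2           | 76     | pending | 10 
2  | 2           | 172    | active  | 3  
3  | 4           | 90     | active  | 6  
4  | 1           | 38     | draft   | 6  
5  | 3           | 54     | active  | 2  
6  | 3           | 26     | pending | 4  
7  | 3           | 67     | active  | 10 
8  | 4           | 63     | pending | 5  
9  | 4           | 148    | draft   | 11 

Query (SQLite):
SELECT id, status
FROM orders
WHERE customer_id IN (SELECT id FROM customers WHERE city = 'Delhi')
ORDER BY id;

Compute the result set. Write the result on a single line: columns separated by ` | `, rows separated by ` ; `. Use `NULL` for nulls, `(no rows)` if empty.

Inner query: customers.id where city = 'Delhi'.
Outer: keep orders rows whose customer_id is in that set.
Inner query → {1, 4}

3 | active ; 4 | draft ; 8 | pending ; 9 | draft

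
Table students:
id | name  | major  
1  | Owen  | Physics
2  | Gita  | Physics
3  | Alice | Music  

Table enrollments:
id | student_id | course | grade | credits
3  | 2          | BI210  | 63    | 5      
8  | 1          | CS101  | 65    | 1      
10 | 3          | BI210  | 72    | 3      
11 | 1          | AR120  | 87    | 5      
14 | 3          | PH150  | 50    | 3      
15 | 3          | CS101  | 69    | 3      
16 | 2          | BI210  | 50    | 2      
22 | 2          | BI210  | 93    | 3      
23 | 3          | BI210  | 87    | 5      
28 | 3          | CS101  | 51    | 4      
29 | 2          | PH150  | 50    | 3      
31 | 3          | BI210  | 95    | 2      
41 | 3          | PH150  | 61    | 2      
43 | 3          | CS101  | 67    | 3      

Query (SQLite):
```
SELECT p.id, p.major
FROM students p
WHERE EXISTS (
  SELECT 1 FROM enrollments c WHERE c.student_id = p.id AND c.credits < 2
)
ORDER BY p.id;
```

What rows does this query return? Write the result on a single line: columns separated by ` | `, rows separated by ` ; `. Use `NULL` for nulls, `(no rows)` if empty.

For each students row, check whether any enrollments with matching student_id has credits < 2.
Keep rows where that is true.

1 | Physics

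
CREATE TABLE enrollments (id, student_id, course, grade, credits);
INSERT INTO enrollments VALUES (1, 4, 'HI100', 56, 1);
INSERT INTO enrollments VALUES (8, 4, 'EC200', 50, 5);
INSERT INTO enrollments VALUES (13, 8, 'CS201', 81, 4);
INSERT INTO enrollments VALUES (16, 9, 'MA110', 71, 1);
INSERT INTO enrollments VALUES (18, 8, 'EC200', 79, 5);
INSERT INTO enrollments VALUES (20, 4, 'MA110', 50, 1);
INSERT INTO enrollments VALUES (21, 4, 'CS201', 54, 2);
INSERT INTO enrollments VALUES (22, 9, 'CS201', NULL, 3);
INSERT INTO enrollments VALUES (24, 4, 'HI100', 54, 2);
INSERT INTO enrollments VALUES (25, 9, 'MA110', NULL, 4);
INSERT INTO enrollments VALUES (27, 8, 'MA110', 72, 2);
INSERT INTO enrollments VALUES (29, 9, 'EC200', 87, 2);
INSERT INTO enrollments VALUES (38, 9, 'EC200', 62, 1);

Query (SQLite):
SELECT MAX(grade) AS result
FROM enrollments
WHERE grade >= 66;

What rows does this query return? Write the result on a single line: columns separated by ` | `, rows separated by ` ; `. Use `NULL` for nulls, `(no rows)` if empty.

Rows where grade >= 66 → grade values: [81, 71, 79, 72, 87].
MAX of non-NULL values = 87.

87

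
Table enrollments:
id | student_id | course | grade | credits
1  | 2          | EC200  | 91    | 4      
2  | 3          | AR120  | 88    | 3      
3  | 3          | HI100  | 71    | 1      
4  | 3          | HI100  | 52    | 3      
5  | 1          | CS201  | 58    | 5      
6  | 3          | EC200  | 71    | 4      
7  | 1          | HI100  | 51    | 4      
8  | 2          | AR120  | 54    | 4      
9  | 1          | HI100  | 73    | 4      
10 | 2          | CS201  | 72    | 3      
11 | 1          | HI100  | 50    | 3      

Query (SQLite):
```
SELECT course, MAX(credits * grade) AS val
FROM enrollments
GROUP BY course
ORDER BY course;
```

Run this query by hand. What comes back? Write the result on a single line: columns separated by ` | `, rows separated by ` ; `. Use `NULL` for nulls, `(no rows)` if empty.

AR120 | 264 ; CS201 | 290 ; EC200 | 364 ; HI100 | 292

For each row compute credits * grade.
Group by course; take MAX of the expression per group.
  AR120: ids {2, 8} → MAX(credits * grade)=264
  CS201: ids {5, 10} → MAX(credits * grade)=290
  EC200: ids {1, 6} → MAX(credits * grade)=364
  HI100: ids {3, 4, 7, 9, 11} → MAX(credits * grade)=292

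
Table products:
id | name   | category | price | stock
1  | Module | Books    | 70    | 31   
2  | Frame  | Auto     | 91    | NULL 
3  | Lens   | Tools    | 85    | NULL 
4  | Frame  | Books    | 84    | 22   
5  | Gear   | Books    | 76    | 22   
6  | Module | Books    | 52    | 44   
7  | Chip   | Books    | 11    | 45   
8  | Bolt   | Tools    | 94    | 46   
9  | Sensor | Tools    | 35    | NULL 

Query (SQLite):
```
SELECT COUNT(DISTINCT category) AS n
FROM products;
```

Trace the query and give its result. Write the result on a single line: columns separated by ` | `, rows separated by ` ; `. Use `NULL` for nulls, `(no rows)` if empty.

3

Count distinct non-NULL category values.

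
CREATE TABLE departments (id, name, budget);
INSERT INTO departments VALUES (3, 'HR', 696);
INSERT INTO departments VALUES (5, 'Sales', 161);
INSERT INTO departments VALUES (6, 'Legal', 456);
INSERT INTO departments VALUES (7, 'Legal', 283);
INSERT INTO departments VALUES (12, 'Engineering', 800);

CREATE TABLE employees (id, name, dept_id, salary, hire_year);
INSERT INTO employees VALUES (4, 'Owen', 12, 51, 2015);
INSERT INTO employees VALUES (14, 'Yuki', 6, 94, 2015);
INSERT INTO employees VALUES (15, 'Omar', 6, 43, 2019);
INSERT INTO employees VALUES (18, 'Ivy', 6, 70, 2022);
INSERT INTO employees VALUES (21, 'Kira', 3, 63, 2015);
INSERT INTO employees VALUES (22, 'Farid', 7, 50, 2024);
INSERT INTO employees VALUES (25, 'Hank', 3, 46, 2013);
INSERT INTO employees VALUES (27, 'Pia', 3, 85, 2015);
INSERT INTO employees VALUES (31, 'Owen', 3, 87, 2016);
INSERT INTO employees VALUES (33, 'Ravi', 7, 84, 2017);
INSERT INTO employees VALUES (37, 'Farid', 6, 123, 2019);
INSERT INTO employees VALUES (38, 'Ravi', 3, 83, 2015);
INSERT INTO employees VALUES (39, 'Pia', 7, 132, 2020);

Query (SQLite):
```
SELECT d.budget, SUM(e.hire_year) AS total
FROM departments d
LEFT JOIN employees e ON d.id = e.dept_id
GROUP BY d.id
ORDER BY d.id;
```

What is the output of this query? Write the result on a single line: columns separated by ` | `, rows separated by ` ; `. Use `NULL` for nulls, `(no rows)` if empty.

LEFT JOIN keeps every departments row; unmatched ones get NULL for employees columns.
Group by departments.id and compute SUM(e.hire_year). SUM over an all-NULL group is NULL.
  3: ids {21, 25, 27, 31, 38} → SUM(e.hire_year)=10074
  5: ids {—} → SUM(e.hire_year)=NULL
  6: ids {14, 15, 18, 37} → SUM(e.hire_year)=8075
  7: ids {22, 33, 39} → SUM(e.hire_year)=6061
  12: ids {4} → SUM(e.hire_year)=2015

696 | 10074 ; 161 | NULL ; 456 | 8075 ; 283 | 6061 ; 800 | 2015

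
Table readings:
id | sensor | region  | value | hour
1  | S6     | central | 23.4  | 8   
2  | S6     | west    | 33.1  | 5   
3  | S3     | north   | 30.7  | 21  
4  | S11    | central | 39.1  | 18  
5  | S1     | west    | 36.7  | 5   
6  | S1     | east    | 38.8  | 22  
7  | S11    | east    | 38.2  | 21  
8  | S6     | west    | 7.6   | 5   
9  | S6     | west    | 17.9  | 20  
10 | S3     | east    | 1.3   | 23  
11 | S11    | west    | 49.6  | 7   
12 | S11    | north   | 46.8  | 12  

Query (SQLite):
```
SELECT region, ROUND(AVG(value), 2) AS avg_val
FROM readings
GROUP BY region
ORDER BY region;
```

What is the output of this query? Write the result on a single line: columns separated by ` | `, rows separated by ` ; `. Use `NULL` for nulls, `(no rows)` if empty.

central | 31.25 ; east | 26.1 ; north | 38.75 ; west | 28.98

Partition readings by region; compute ROUND(AVG(value), 2) within each group.
  central: ids {1, 4} → ROUND(AVG(value), 2)=31.25
  east: ids {6, 7, 10} → ROUND(AVG(value), 2)=26.1
  north: ids {3, 12} → ROUND(AVG(value), 2)=38.75
  west: ids {2, 5, 8, 9, 11} → ROUND(AVG(value), 2)=28.98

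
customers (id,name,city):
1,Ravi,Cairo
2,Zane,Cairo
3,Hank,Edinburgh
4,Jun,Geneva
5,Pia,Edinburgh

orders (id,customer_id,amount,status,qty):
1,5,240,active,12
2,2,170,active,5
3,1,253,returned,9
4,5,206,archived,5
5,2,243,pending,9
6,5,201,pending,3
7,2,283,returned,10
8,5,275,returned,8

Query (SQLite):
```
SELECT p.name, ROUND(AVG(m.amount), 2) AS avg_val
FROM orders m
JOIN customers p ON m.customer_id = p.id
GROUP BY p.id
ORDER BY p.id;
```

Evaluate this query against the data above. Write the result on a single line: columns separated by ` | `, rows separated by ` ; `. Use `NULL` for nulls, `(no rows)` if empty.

Join each orders row to its customers via customer_id.
Group joined rows by customers.id; compute ROUND(AVG(m.amount), 2) per group.
  1: ids {3} → ROUND(AVG(m.amount), 2)=253
  2: ids {2, 5, 7} → ROUND(AVG(m.amount), 2)=232
  5: ids {1, 4, 6, 8} → ROUND(AVG(m.amount), 2)=230.5

Ravi | 253 ; Zane | 232 ; Pia | 230.5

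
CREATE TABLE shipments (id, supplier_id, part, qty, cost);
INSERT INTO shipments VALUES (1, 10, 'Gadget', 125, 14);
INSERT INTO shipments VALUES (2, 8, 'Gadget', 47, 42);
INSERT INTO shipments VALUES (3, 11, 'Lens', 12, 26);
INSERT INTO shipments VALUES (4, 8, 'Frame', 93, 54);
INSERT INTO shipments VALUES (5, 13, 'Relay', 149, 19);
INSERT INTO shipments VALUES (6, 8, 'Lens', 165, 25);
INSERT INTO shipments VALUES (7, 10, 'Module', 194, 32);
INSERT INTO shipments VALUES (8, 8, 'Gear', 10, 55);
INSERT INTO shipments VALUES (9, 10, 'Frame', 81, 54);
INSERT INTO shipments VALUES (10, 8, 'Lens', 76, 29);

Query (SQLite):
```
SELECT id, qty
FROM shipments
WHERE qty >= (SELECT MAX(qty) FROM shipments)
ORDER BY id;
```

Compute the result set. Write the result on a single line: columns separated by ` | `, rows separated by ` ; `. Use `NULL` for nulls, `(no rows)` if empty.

Scalar subquery: MAX(qty) over all shipments rows = 194.
Keep rows where qty >= that value.

7 | 194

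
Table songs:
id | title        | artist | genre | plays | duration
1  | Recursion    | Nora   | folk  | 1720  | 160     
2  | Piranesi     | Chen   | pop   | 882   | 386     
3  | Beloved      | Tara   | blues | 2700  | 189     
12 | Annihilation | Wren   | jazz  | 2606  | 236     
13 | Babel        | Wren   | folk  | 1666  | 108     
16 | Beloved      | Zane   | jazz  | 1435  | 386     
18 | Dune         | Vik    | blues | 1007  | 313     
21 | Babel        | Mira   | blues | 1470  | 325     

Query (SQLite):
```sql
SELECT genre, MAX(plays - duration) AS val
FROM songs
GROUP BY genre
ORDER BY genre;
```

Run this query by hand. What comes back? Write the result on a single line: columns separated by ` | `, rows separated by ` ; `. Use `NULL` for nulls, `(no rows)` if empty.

For each row compute plays - duration.
Group by genre; take MAX of the expression per group.
  blues: ids {3, 18, 21} → MAX(plays - duration)=2511
  folk: ids {1, 13} → MAX(plays - duration)=1560
  jazz: ids {12, 16} → MAX(plays - duration)=2370
  pop: ids {2} → MAX(plays - duration)=496

blues | 2511 ; folk | 1560 ; jazz | 2370 ; pop | 496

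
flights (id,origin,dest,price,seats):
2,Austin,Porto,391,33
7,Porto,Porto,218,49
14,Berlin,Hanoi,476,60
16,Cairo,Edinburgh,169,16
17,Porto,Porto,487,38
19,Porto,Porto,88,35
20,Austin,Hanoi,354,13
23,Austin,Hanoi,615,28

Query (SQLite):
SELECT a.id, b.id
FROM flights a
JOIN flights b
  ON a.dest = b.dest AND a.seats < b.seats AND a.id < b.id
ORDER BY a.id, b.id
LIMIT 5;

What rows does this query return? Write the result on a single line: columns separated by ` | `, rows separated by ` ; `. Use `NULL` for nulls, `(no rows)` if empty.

Pairs (a,b) with same dest, a.seats < b.seats, a.id < b.id.
dest groups: Edinburgh:{16} Hanoi:{14,20,23} Porto:{2,7,17,19}
Ordered by (a.id, b.id); first 5.

2 | 7 ; 2 | 17 ; 2 | 19 ; 20 | 23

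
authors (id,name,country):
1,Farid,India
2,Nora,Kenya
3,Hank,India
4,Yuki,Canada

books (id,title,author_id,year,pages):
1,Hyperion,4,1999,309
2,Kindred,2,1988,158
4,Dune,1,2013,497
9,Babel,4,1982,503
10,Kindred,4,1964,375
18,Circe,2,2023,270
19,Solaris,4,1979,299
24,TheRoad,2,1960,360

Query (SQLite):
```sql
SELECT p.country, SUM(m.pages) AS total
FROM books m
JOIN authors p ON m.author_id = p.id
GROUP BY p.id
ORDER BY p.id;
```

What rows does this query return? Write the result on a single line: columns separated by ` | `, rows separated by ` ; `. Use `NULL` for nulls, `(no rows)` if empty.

India | 497 ; Kenya | 788 ; Canada | 1486

Join each books row to its authors via author_id.
Group joined rows by authors.id; compute SUM(m.pages) per group.
  1: ids {4} → SUM(m.pages)=497
  2: ids {2, 18, 24} → SUM(m.pages)=788
  4: ids {1, 9, 10, 19} → SUM(m.pages)=1486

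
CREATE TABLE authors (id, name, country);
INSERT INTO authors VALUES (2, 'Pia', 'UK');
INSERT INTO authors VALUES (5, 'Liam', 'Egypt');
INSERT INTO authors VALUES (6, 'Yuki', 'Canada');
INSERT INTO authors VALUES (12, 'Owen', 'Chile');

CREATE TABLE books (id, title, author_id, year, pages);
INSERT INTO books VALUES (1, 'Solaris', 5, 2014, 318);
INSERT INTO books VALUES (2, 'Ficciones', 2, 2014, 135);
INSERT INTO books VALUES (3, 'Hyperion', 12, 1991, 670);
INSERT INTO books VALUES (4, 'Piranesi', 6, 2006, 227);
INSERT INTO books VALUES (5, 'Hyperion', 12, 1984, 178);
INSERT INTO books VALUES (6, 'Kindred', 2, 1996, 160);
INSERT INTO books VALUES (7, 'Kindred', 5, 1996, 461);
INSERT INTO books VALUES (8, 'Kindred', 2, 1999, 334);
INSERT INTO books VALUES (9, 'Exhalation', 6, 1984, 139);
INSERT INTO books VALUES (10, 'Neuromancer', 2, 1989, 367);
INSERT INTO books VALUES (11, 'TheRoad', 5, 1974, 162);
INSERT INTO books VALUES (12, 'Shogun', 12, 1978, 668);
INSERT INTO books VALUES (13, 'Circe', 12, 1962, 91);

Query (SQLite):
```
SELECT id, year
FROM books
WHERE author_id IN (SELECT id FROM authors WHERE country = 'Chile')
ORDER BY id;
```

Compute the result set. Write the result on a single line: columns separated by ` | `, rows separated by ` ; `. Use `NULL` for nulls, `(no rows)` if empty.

Inner query: authors.id where country = 'Chile'.
Outer: keep books rows whose author_id is in that set.
Inner query → {12}

3 | 1991 ; 5 | 1984 ; 12 | 1978 ; 13 | 1962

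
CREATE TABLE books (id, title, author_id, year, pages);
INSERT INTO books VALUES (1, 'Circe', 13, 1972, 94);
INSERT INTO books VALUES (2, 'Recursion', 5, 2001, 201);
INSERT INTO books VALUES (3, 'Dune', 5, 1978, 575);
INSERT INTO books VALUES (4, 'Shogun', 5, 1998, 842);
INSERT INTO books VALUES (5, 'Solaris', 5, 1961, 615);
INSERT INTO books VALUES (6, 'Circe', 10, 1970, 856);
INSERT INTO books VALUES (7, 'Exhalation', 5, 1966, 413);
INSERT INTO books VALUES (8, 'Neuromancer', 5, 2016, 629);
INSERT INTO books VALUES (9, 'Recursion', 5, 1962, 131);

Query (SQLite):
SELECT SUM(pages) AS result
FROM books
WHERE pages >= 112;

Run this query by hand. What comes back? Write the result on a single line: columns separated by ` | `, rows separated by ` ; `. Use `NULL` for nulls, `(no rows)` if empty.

4262

Rows where pages >= 112 → pages values: [201, 575, 842, 615, 856, 413, 629, 131].
SUM of non-NULL values = 4262.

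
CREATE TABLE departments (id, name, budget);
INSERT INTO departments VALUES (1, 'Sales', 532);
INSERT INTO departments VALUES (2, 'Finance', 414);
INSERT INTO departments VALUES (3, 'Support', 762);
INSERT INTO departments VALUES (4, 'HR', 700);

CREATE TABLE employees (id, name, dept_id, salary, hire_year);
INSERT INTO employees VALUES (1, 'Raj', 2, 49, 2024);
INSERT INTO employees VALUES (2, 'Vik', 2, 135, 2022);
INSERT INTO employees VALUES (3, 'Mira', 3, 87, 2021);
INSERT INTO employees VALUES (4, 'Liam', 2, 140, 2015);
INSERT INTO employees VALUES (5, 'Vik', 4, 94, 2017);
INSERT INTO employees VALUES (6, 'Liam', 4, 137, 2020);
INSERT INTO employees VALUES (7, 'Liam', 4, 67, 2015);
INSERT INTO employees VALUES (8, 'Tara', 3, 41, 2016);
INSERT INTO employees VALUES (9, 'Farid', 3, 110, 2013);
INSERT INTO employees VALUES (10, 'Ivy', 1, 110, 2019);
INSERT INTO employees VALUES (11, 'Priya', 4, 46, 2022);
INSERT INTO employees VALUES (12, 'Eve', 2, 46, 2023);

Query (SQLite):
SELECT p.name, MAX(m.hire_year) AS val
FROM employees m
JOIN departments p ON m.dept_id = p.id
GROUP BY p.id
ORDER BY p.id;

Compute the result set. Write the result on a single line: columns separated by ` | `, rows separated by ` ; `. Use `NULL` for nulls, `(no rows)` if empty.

Join each employees row to its departments via dept_id.
Group joined rows by departments.id; compute MAX(m.hire_year) per group.
  1: ids {10} → MAX(m.hire_year)=2019
  2: ids {1, 2, 4, 12} → MAX(m.hire_year)=2024
  3: ids {3, 8, 9} → MAX(m.hire_year)=2021
  4: ids {5, 6, 7, 11} → MAX(m.hire_year)=2022

Sales | 2019 ; Finance | 2024 ; Support | 2021 ; HR | 2022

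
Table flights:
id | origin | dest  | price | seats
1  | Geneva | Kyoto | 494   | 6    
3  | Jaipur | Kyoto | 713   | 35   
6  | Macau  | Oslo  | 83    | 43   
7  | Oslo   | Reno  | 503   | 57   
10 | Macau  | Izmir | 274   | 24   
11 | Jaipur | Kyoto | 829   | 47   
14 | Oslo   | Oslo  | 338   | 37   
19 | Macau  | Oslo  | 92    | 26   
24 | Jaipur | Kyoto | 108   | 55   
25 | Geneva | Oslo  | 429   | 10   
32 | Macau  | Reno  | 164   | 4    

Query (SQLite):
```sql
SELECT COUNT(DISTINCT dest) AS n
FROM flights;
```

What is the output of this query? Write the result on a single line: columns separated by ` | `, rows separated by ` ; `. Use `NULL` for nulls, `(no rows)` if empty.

Count distinct non-NULL dest values.

4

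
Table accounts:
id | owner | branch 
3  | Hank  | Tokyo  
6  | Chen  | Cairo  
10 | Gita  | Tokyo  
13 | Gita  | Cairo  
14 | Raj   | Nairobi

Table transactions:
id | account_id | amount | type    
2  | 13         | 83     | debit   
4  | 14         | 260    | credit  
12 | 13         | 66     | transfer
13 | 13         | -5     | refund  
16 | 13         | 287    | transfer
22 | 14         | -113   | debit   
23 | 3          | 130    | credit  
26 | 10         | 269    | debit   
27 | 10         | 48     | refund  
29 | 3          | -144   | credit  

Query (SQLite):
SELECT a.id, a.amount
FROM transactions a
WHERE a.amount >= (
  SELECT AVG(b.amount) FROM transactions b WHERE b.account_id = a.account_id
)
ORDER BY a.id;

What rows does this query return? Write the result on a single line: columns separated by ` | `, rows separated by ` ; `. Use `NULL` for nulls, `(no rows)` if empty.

For each transactions row a, compute AVG(amount) over rows sharing a.account_id.
Keep row a if a.amount >= that per-group AVG.
  account_id=3: AVG(amount) = -7.0
  account_id=10: AVG(amount) = 158.5
  account_id=13: AVG(amount) = 107.75
  account_id=14: AVG(amount) = 73.5

4 | 260 ; 16 | 287 ; 23 | 130 ; 26 | 269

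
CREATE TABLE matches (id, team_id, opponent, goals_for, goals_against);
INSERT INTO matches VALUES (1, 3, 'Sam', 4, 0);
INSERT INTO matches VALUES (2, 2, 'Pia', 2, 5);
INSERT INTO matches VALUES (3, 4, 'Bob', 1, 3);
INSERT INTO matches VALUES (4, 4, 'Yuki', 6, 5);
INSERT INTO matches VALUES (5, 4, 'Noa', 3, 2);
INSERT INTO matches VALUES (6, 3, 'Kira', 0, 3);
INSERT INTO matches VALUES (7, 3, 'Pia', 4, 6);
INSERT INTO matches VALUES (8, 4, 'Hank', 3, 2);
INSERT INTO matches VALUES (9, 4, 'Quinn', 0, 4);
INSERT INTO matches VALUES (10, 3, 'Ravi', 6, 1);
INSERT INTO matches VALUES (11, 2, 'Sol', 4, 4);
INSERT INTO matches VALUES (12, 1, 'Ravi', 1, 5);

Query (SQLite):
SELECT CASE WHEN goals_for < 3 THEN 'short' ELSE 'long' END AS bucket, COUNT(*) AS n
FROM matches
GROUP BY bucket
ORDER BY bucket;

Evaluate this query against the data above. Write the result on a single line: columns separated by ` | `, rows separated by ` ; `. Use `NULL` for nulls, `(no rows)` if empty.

long | 7 ; short | 5

Bucket rows by goals_for < 3 → 'short' else 'long'; count each bucket.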